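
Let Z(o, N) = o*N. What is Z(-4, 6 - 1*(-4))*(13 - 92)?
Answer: 3160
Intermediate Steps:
Z(o, N) = N*o
Z(-4, 6 - 1*(-4))*(13 - 92) = ((6 - 1*(-4))*(-4))*(13 - 92) = ((6 + 4)*(-4))*(-79) = (10*(-4))*(-79) = -40*(-79) = 3160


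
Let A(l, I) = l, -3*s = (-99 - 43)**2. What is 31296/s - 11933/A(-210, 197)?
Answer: 55225133/1058610 ≈ 52.168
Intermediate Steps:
s = -20164/3 (s = -(-99 - 43)**2/3 = -1/3*(-142)**2 = -1/3*20164 = -20164/3 ≈ -6721.3)
31296/s - 11933/A(-210, 197) = 31296/(-20164/3) - 11933/(-210) = 31296*(-3/20164) - 11933*(-1/210) = -23472/5041 + 11933/210 = 55225133/1058610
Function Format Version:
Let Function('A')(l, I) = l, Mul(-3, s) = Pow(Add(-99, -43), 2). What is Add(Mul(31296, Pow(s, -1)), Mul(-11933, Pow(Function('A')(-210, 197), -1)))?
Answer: Rational(55225133, 1058610) ≈ 52.168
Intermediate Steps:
s = Rational(-20164, 3) (s = Mul(Rational(-1, 3), Pow(Add(-99, -43), 2)) = Mul(Rational(-1, 3), Pow(-142, 2)) = Mul(Rational(-1, 3), 20164) = Rational(-20164, 3) ≈ -6721.3)
Add(Mul(31296, Pow(s, -1)), Mul(-11933, Pow(Function('A')(-210, 197), -1))) = Add(Mul(31296, Pow(Rational(-20164, 3), -1)), Mul(-11933, Pow(-210, -1))) = Add(Mul(31296, Rational(-3, 20164)), Mul(-11933, Rational(-1, 210))) = Add(Rational(-23472, 5041), Rational(11933, 210)) = Rational(55225133, 1058610)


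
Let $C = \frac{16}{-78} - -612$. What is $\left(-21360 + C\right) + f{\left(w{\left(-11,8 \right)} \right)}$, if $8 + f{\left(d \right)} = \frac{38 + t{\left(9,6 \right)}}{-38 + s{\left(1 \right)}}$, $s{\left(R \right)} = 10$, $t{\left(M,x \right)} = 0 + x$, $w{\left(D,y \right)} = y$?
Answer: $- \frac{5666873}{273} \approx -20758.0$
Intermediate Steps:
$t{\left(M,x \right)} = x$
$f{\left(d \right)} = - \frac{67}{7}$ ($f{\left(d \right)} = -8 + \frac{38 + 6}{-38 + 10} = -8 + \frac{44}{-28} = -8 + 44 \left(- \frac{1}{28}\right) = -8 - \frac{11}{7} = - \frac{67}{7}$)
$C = \frac{23860}{39}$ ($C = 16 \left(- \frac{1}{78}\right) + 612 = - \frac{8}{39} + 612 = \frac{23860}{39} \approx 611.79$)
$\left(-21360 + C\right) + f{\left(w{\left(-11,8 \right)} \right)} = \left(-21360 + \frac{23860}{39}\right) - \frac{67}{7} = - \frac{809180}{39} - \frac{67}{7} = - \frac{5666873}{273}$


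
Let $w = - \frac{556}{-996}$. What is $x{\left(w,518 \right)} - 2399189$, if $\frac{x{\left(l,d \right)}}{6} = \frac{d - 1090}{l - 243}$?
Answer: $- \frac{1645833943}{686} \approx -2.3992 \cdot 10^{6}$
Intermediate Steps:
$w = \frac{139}{249}$ ($w = \left(-556\right) \left(- \frac{1}{996}\right) = \frac{139}{249} \approx 0.55823$)
$x{\left(l,d \right)} = \frac{6 \left(-1090 + d\right)}{-243 + l}$ ($x{\left(l,d \right)} = 6 \frac{d - 1090}{l - 243} = 6 \frac{-1090 + d}{-243 + l} = \frac{6 \left(-1090 + d\right)}{-243 + l}$)
$x{\left(w,518 \right)} - 2399189 = \frac{6 \left(-1090 + 518\right)}{-243 + \frac{139}{249}} - 2399189 = 6 \frac{1}{- \frac{60368}{249}} \left(-572\right) - 2399189 = 6 \left(- \frac{249}{60368}\right) \left(-572\right) - 2399189 = \frac{9711}{686} - 2399189 = - \frac{1645833943}{686}$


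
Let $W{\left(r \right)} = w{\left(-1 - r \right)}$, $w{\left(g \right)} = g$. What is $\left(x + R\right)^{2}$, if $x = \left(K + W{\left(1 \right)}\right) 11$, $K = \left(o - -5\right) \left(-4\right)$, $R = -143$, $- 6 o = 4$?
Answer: $\frac{1138489}{9} \approx 1.265 \cdot 10^{5}$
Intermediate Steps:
$o = - \frac{2}{3}$ ($o = \left(- \frac{1}{6}\right) 4 = - \frac{2}{3} \approx -0.66667$)
$W{\left(r \right)} = -1 - r$
$K = - \frac{52}{3}$ ($K = \left(- \frac{2}{3} - -5\right) \left(-4\right) = \left(- \frac{2}{3} + 5\right) \left(-4\right) = \frac{13}{3} \left(-4\right) = - \frac{52}{3} \approx -17.333$)
$x = - \frac{638}{3}$ ($x = \left(- \frac{52}{3} - 2\right) 11 = \left(- \frac{58}{3}\right) 11 = - \frac{638}{3} \approx -212.67$)
$\left(x + R\right)^{2} = \left(- \frac{638}{3} - 143\right)^{2} = \left(- \frac{1067}{3}\right)^{2} = \frac{1138489}{9}$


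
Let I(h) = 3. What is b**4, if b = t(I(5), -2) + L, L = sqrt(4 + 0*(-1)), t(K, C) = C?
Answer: 0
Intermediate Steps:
L = 2 (L = sqrt(4 + 0) = sqrt(4) = 2)
b = 0 (b = -2 + 2 = 0)
b**4 = 0**4 = 0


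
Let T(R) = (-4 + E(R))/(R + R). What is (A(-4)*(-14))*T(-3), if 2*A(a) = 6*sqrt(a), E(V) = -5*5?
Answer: -406*I ≈ -406.0*I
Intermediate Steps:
E(V) = -25
A(a) = 3*sqrt(a) (A(a) = (6*sqrt(a))/2 = 3*sqrt(a))
T(R) = -29/(2*R) (T(R) = (-4 - 25)/(R + R) = -29*1/(2*R) = -29/(2*R))
(A(-4)*(-14))*T(-3) = ((3*sqrt(-4))*(-14))*(-29/2/(-3)) = ((3*(2*I))*(-14))*(-29/2*(-1/3)) = ((6*I)*(-14))*(29/6) = -84*I*(29/6) = -406*I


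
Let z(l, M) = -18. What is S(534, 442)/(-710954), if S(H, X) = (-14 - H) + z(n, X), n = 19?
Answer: 283/355477 ≈ 0.00079611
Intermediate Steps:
S(H, X) = -32 - H (S(H, X) = (-14 - H) - 18 = -32 - H)
S(534, 442)/(-710954) = (-32 - 1*534)/(-710954) = (-32 - 534)*(-1/710954) = -566*(-1/710954) = 283/355477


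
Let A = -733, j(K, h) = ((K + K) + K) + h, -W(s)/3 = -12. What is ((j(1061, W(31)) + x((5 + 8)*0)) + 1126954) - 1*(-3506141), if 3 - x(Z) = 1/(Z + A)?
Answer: 3398420362/733 ≈ 4.6363e+6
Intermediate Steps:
W(s) = 36 (W(s) = -3*(-12) = 36)
j(K, h) = h + 3*K (j(K, h) = (2*K + K) + h = 3*K + h = h + 3*K)
x(Z) = 3 - 1/(-733 + Z) (x(Z) = 3 - 1/(Z - 733) = 3 - 1/(-733 + Z))
((j(1061, W(31)) + x((5 + 8)*0)) + 1126954) - 1*(-3506141) = (((36 + 3*1061) + (-2200 + 3*((5 + 8)*0))/(-733 + (5 + 8)*0)) + 1126954) - 1*(-3506141) = (((36 + 3183) + (-2200 + 3*(13*0))/(-733 + 13*0)) + 1126954) + 3506141 = ((3219 + (-2200 + 3*0)/(-733 + 0)) + 1126954) + 3506141 = ((3219 + (-2200 + 0)/(-733)) + 1126954) + 3506141 = ((3219 - 1/733*(-2200)) + 1126954) + 3506141 = ((3219 + 2200/733) + 1126954) + 3506141 = (2361727/733 + 1126954) + 3506141 = 828419009/733 + 3506141 = 3398420362/733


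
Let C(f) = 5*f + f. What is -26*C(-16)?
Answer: 2496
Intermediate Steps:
C(f) = 6*f
-26*C(-16) = -156*(-16) = -26*(-96) = 2496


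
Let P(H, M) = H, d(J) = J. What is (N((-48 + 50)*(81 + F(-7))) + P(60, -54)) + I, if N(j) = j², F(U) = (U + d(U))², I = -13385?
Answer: 293591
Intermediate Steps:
F(U) = 4*U² (F(U) = (U + U)² = (2*U)² = 4*U²)
(N((-48 + 50)*(81 + F(-7))) + P(60, -54)) + I = (((-48 + 50)*(81 + 4*(-7)²))² + 60) - 13385 = ((2*(81 + 4*49))² + 60) - 13385 = ((2*(81 + 196))² + 60) - 13385 = ((2*277)² + 60) - 13385 = (554² + 60) - 13385 = (306916 + 60) - 13385 = 306976 - 13385 = 293591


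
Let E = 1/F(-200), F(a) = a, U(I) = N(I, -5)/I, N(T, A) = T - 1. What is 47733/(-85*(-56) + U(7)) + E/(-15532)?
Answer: 518972285863/51761943200 ≈ 10.026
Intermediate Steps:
N(T, A) = -1 + T
U(I) = (-1 + I)/I
E = -1/200 (E = 1/(-200) = -1/200 ≈ -0.0050000)
47733/(-85*(-56) + U(7)) + E/(-15532) = 47733/(-85*(-56) + (-1 + 7)/7) - 1/200/(-15532) = 47733/(4760 + (⅐)*6) - 1/200*(-1/15532) = 47733/(4760 + 6/7) + 1/3106400 = 47733/(33326/7) + 1/3106400 = 47733*(7/33326) + 1/3106400 = 334131/33326 + 1/3106400 = 518972285863/51761943200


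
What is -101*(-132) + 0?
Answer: 13332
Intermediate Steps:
-101*(-132) + 0 = 13332 + 0 = 13332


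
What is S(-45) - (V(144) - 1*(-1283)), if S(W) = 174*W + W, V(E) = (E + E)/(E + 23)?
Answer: -1529674/167 ≈ -9159.7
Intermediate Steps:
V(E) = 2*E/(23 + E) (V(E) = (2*E)/(23 + E) = 2*E/(23 + E))
S(W) = 175*W
S(-45) - (V(144) - 1*(-1283)) = 175*(-45) - (2*144/(23 + 144) - 1*(-1283)) = -7875 - (2*144/167 + 1283) = -7875 - (2*144*(1/167) + 1283) = -7875 - (288/167 + 1283) = -7875 - 1*214549/167 = -7875 - 214549/167 = -1529674/167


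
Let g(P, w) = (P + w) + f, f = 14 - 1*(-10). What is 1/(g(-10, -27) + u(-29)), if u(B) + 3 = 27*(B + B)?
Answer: -1/1582 ≈ -0.00063211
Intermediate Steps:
u(B) = -3 + 54*B (u(B) = -3 + 27*(B + B) = -3 + 27*(2*B) = -3 + 54*B)
f = 24 (f = 14 + 10 = 24)
g(P, w) = 24 + P + w (g(P, w) = (P + w) + 24 = 24 + P + w)
1/(g(-10, -27) + u(-29)) = 1/((24 - 10 - 27) + (-3 + 54*(-29))) = 1/(-13 + (-3 - 1566)) = 1/(-13 - 1569) = 1/(-1582) = -1/1582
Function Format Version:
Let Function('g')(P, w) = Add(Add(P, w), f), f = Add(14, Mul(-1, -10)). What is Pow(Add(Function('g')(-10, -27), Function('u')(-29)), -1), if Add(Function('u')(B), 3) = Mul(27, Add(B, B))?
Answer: Rational(-1, 1582) ≈ -0.00063211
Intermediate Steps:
Function('u')(B) = Add(-3, Mul(54, B)) (Function('u')(B) = Add(-3, Mul(27, Add(B, B))) = Add(-3, Mul(27, Mul(2, B))) = Add(-3, Mul(54, B)))
f = 24 (f = Add(14, 10) = 24)
Function('g')(P, w) = Add(24, P, w) (Function('g')(P, w) = Add(Add(P, w), 24) = Add(24, P, w))
Pow(Add(Function('g')(-10, -27), Function('u')(-29)), -1) = Pow(Add(Add(24, -10, -27), Add(-3, Mul(54, -29))), -1) = Pow(Add(-13, Add(-3, -1566)), -1) = Pow(Add(-13, -1569), -1) = Pow(-1582, -1) = Rational(-1, 1582)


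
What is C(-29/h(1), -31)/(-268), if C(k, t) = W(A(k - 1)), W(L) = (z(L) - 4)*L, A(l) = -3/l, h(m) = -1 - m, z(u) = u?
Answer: -19/5427 ≈ -0.0035010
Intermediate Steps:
W(L) = L*(-4 + L) (W(L) = (L - 4)*L = (-4 + L)*L = L*(-4 + L))
C(k, t) = -3*(-4 - 3/(-1 + k))/(-1 + k) (C(k, t) = (-3/(k - 1))*(-4 - 3/(k - 1)) = (-3/(-1 + k))*(-4 - 3/(-1 + k)) = -3*(-4 - 3/(-1 + k))/(-1 + k))
C(-29/h(1), -31)/(-268) = (3*(-1 + 4*(-29/(-1 - 1*1)))/(-1 - 29/(-1 - 1*1))²)/(-268) = (3*(-1 + 4*(-29/(-1 - 1)))/(-1 - 29/(-1 - 1))²)*(-1/268) = (3*(-1 + 4*(-29/(-2)))/(-1 - 29/(-2))²)*(-1/268) = (3*(-1 + 4*(-29*(-½)))/(-1 - 29*(-½))²)*(-1/268) = (3*(-1 + 4*(29/2))/(-1 + 29/2)²)*(-1/268) = (3*(-1 + 58)/(27/2)²)*(-1/268) = (3*(4/729)*57)*(-1/268) = (76/81)*(-1/268) = -19/5427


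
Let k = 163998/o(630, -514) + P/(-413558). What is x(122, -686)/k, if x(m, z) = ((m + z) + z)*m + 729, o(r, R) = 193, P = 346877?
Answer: -12113859465074/67755737623 ≈ -178.79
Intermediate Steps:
x(m, z) = 729 + m*(m + 2*z) (x(m, z) = (m + 2*z)*m + 729 = m*(m + 2*z) + 729 = 729 + m*(m + 2*z))
k = 67755737623/79816694 (k = 163998/193 + 346877/(-413558) = 163998*(1/193) + 346877*(-1/413558) = 163998/193 - 346877/413558 = 67755737623/79816694 ≈ 848.89)
x(122, -686)/k = (729 + 122² + 2*122*(-686))/(67755737623/79816694) = (729 + 14884 - 167384)*(79816694/67755737623) = -151771*79816694/67755737623 = -12113859465074/67755737623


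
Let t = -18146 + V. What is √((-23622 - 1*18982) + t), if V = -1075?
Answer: 5*I*√2473 ≈ 248.65*I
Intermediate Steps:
t = -19221 (t = -18146 - 1075 = -19221)
√((-23622 - 1*18982) + t) = √((-23622 - 1*18982) - 19221) = √((-23622 - 18982) - 19221) = √(-42604 - 19221) = √(-61825) = 5*I*√2473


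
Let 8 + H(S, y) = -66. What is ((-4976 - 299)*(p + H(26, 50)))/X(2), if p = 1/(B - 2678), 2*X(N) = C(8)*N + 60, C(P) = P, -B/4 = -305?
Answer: 569135575/55404 ≈ 10272.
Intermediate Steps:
B = 1220 (B = -4*(-305) = 1220)
X(N) = 30 + 4*N (X(N) = (8*N + 60)/2 = (60 + 8*N)/2 = 30 + 4*N)
p = -1/1458 (p = 1/(1220 - 2678) = 1/(-1458) = -1/1458 ≈ -0.00068587)
H(S, y) = -74 (H(S, y) = -8 - 66 = -74)
((-4976 - 299)*(p + H(26, 50)))/X(2) = ((-4976 - 299)*(-1/1458 - 74))/(30 + 4*2) = (-5275*(-107893/1458))/(30 + 8) = (569135575/1458)/38 = (569135575/1458)*(1/38) = 569135575/55404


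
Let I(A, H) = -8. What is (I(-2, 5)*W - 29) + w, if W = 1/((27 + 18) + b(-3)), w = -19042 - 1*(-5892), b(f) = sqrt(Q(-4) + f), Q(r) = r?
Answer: (-13179*sqrt(7) + 593063*I)/(sqrt(7) - 45*I) ≈ -13179.0 + 0.010417*I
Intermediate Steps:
b(f) = sqrt(-4 + f)
w = -13150 (w = -19042 + 5892 = -13150)
W = 1/(45 + I*sqrt(7)) (W = 1/((27 + 18) + sqrt(-4 - 3)) = 1/(45 + sqrt(-7)) = 1/(45 + I*sqrt(7)) ≈ 0.022146 - 0.001302*I)
(I(-2, 5)*W - 29) + w = (-8*(45/2032 - I*sqrt(7)/2032) - 29) - 13150 = ((-45/254 + I*sqrt(7)/254) - 29) - 13150 = (-7411/254 + I*sqrt(7)/254) - 13150 = -3347511/254 + I*sqrt(7)/254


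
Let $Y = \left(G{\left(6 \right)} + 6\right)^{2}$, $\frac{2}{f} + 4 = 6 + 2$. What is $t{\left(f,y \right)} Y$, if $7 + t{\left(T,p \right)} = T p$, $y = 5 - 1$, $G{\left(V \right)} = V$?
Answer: $-720$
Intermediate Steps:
$f = \frac{1}{2}$ ($f = \frac{2}{-4 + \left(6 + 2\right)} = \frac{2}{-4 + 8} = \frac{2}{4} = 2 \cdot \frac{1}{4} = \frac{1}{2} \approx 0.5$)
$y = 4$
$t{\left(T,p \right)} = -7 + T p$
$Y = 144$ ($Y = \left(6 + 6\right)^{2} = 12^{2} = 144$)
$t{\left(f,y \right)} Y = \left(-7 + \frac{1}{2} \cdot 4\right) 144 = \left(-7 + 2\right) 144 = \left(-5\right) 144 = -720$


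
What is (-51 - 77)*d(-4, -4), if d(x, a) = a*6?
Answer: 3072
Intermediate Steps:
d(x, a) = 6*a
(-51 - 77)*d(-4, -4) = (-51 - 77)*(6*(-4)) = -128*(-24) = 3072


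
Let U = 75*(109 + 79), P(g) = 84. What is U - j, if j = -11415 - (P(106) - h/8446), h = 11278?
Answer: 108098938/4223 ≈ 25598.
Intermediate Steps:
U = 14100 (U = 75*188 = 14100)
j = -48554638/4223 (j = -11415 - (84 - 11278/8446) = -11415 - (84 - 1*5639/4223) = -11415 - (84 - 5639/4223) = -11415 - 1*349093/4223 = -11415 - 349093/4223 = -48554638/4223 ≈ -11498.)
U - j = 14100 - 1*(-48554638/4223) = 14100 + 48554638/4223 = 108098938/4223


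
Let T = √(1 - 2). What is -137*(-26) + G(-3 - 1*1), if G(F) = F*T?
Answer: 3562 - 4*I ≈ 3562.0 - 4.0*I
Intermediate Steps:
T = I (T = √(-1) = I ≈ 1.0*I)
G(F) = I*F (G(F) = F*I = I*F)
-137*(-26) + G(-3 - 1*1) = -137*(-26) + I*(-3 - 1*1) = 3562 + I*(-3 - 1) = 3562 + I*(-4) = 3562 - 4*I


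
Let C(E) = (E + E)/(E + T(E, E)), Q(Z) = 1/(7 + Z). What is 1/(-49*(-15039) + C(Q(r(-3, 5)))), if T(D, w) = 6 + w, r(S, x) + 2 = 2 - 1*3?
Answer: 13/9579844 ≈ 1.3570e-6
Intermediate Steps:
r(S, x) = -3 (r(S, x) = -2 + (2 - 1*3) = -2 + (2 - 3) = -2 - 1 = -3)
C(E) = 2*E/(6 + 2*E) (C(E) = (E + E)/(E + (6 + E)) = (2*E)/(6 + 2*E) = 2*E/(6 + 2*E))
1/(-49*(-15039) + C(Q(r(-3, 5)))) = 1/(-49*(-15039) + 1/((7 - 3)*(3 + 1/(7 - 3)))) = 1/(736911 + 1/(4*(3 + 1/4))) = 1/(736911 + 1/(4*(3 + ¼))) = 1/(736911 + 1/(4*(13/4))) = 1/(736911 + (¼)*(4/13)) = 1/(736911 + 1/13) = 1/(9579844/13) = 13/9579844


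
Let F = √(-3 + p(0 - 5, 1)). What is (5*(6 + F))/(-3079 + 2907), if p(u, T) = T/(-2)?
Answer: -15/86 - 5*I*√14/344 ≈ -0.17442 - 0.054385*I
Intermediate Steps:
p(u, T) = -T/2 (p(u, T) = T*(-½) = -T/2)
F = I*√14/2 (F = √(-3 - ½*1) = √(-3 - ½) = √(-7/2) = I*√14/2 ≈ 1.8708*I)
(5*(6 + F))/(-3079 + 2907) = (5*(6 + I*√14/2))/(-3079 + 2907) = (30 + 5*I*√14/2)/(-172) = (30 + 5*I*√14/2)*(-1/172) = -15/86 - 5*I*√14/344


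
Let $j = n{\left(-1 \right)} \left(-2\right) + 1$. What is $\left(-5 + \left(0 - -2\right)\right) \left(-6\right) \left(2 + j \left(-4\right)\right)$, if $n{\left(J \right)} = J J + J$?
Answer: $-36$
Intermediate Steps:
$n{\left(J \right)} = J + J^{2}$ ($n{\left(J \right)} = J^{2} + J = J + J^{2}$)
$j = 1$ ($j = - (1 - 1) \left(-2\right) + 1 = \left(-1\right) 0 \left(-2\right) + 1 = 0 \left(-2\right) + 1 = 0 + 1 = 1$)
$\left(-5 + \left(0 - -2\right)\right) \left(-6\right) \left(2 + j \left(-4\right)\right) = \left(-5 + \left(0 - -2\right)\right) \left(-6\right) \left(2 + 1 \left(-4\right)\right) = \left(-5 + \left(0 + 2\right)\right) \left(-6\right) \left(2 - 4\right) = \left(-5 + 2\right) \left(-6\right) \left(-2\right) = \left(-3\right) \left(-6\right) \left(-2\right) = 18 \left(-2\right) = -36$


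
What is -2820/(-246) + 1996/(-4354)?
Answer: 982272/89257 ≈ 11.005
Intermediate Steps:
-2820/(-246) + 1996/(-4354) = -2820*(-1/246) + 1996*(-1/4354) = 470/41 - 998/2177 = 982272/89257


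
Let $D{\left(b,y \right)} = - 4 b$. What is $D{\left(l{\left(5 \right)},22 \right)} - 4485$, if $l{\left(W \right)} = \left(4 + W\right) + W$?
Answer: $-4541$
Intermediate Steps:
$l{\left(W \right)} = 4 + 2 W$
$D{\left(l{\left(5 \right)},22 \right)} - 4485 = - 4 \left(4 + 2 \cdot 5\right) - 4485 = - 4 \left(4 + 10\right) - 4485 = \left(-4\right) 14 - 4485 = -56 - 4485 = -4541$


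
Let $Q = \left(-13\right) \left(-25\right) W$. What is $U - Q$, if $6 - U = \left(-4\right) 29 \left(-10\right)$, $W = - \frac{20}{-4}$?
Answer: $-2779$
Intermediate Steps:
$W = 5$ ($W = \left(-20\right) \left(- \frac{1}{4}\right) = 5$)
$Q = 1625$ ($Q = \left(-13\right) \left(-25\right) 5 = 325 \cdot 5 = 1625$)
$U = -1154$ ($U = 6 - \left(-4\right) 29 \left(-10\right) = 6 - \left(-116\right) \left(-10\right) = 6 - 1160 = -1154$)
$U - Q = -1154 - 1625 = -2779$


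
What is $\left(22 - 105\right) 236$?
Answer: $-19588$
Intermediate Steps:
$\left(22 - 105\right) 236 = \left(-83\right) 236 = -19588$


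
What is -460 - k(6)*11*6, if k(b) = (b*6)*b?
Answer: -14716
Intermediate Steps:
k(b) = 6*b² (k(b) = (6*b)*b = 6*b²)
-460 - k(6)*11*6 = -460 - (6*6²)*11*6 = -460 - (6*36)*11*6 = -460 - 216*11*6 = -460 - 2376*6 = -460 - 1*14256 = -460 - 14256 = -14716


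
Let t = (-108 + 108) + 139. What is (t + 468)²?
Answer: 368449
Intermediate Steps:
t = 139 (t = 0 + 139 = 139)
(t + 468)² = (139 + 468)² = 607² = 368449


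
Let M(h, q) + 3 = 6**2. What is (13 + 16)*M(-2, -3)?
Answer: 957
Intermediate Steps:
M(h, q) = 33 (M(h, q) = -3 + 6**2 = -3 + 36 = 33)
(13 + 16)*M(-2, -3) = (13 + 16)*33 = 29*33 = 957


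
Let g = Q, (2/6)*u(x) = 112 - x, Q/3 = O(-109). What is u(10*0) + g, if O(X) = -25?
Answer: 261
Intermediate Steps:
Q = -75 (Q = 3*(-25) = -75)
u(x) = 336 - 3*x (u(x) = 3*(112 - x) = 336 - 3*x)
g = -75
u(10*0) + g = (336 - 30*0) - 75 = (336 - 3*0) - 75 = (336 + 0) - 75 = 336 - 75 = 261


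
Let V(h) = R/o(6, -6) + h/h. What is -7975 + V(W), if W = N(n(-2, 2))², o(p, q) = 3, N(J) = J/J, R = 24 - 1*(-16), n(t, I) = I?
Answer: -23882/3 ≈ -7960.7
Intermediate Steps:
R = 40 (R = 24 + 16 = 40)
N(J) = 1
W = 1 (W = 1² = 1)
V(h) = 43/3 (V(h) = 40/3 + h/h = 40*(⅓) + 1 = 40/3 + 1 = 43/3)
-7975 + V(W) = -7975 + 43/3 = -23882/3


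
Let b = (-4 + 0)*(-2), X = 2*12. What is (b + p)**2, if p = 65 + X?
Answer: 9409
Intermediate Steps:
X = 24
b = 8 (b = -4*(-2) = 8)
p = 89 (p = 65 + 24 = 89)
(b + p)**2 = (8 + 89)**2 = 97**2 = 9409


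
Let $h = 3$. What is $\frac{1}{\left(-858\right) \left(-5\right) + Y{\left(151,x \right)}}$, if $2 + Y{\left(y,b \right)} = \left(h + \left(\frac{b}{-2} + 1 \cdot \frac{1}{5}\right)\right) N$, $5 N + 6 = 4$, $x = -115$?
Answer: $\frac{25}{106593} \approx 0.00023454$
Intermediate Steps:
$N = - \frac{2}{5}$ ($N = - \frac{6}{5} + \frac{1}{5} \cdot 4 = - \frac{6}{5} + \frac{4}{5} = - \frac{2}{5} \approx -0.4$)
$Y{\left(y,b \right)} = - \frac{82}{25} + \frac{b}{5}$ ($Y{\left(y,b \right)} = -2 + \left(3 + \left(\frac{b}{-2} + 1 \cdot \frac{1}{5}\right)\right) \left(- \frac{2}{5}\right) = -2 + \left(3 + \left(b \left(- \frac{1}{2}\right) + 1 \cdot \frac{1}{5}\right)\right) \left(- \frac{2}{5}\right) = -2 + \left(3 - \left(- \frac{1}{5} + \frac{b}{2}\right)\right) \left(- \frac{2}{5}\right) = -2 + \left(\frac{16}{5} - \frac{b}{2}\right) \left(- \frac{2}{5}\right) = -2 + \left(- \frac{32}{25} + \frac{b}{5}\right) = - \frac{82}{25} + \frac{b}{5}$)
$\frac{1}{\left(-858\right) \left(-5\right) + Y{\left(151,x \right)}} = \frac{1}{\left(-858\right) \left(-5\right) + \left(- \frac{82}{25} + \frac{1}{5} \left(-115\right)\right)} = \frac{1}{4290 - \frac{657}{25}} = \frac{1}{\frac{106593}{25}} = \frac{25}{106593}$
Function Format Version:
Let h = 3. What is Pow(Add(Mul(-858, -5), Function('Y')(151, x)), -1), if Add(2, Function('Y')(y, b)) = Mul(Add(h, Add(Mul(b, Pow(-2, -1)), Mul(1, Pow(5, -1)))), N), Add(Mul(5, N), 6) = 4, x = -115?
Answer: Rational(25, 106593) ≈ 0.00023454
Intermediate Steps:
N = Rational(-2, 5) (N = Add(Rational(-6, 5), Mul(Rational(1, 5), 4)) = Add(Rational(-6, 5), Rational(4, 5)) = Rational(-2, 5) ≈ -0.40000)
Function('Y')(y, b) = Add(Rational(-82, 25), Mul(Rational(1, 5), b)) (Function('Y')(y, b) = Add(-2, Mul(Add(3, Add(Mul(b, Pow(-2, -1)), Mul(1, Pow(5, -1)))), Rational(-2, 5))) = Add(-2, Mul(Add(3, Add(Mul(b, Rational(-1, 2)), Mul(1, Rational(1, 5)))), Rational(-2, 5))) = Add(-2, Mul(Add(3, Add(Mul(Rational(-1, 2), b), Rational(1, 5))), Rational(-2, 5))) = Add(-2, Mul(Add(3, Add(Rational(1, 5), Mul(Rational(-1, 2), b))), Rational(-2, 5))) = Add(-2, Mul(Add(Rational(16, 5), Mul(Rational(-1, 2), b)), Rational(-2, 5))) = Add(-2, Add(Rational(-32, 25), Mul(Rational(1, 5), b))) = Add(Rational(-82, 25), Mul(Rational(1, 5), b)))
Pow(Add(Mul(-858, -5), Function('Y')(151, x)), -1) = Pow(Add(Mul(-858, -5), Add(Rational(-82, 25), Mul(Rational(1, 5), -115))), -1) = Pow(Add(4290, Add(Rational(-82, 25), -23)), -1) = Pow(Add(4290, Rational(-657, 25)), -1) = Pow(Rational(106593, 25), -1) = Rational(25, 106593)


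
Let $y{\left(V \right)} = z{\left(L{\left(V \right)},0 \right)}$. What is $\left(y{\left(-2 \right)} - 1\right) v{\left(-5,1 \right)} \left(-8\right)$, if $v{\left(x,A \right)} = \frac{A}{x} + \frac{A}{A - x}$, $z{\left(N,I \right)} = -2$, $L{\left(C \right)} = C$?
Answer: $- \frac{4}{5} \approx -0.8$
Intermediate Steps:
$y{\left(V \right)} = -2$
$\left(y{\left(-2 \right)} - 1\right) v{\left(-5,1 \right)} \left(-8\right) = \left(-2 - 1\right) \frac{1^{2}}{\left(-5\right) \left(1 - -5\right)} \left(-8\right) = - 3 \cdot 1 \left(- \frac{1}{5}\right) \frac{1}{1 + 5} \left(-8\right) = - 3 \cdot 1 \left(- \frac{1}{5}\right) \frac{1}{6} \left(-8\right) = \left(-3\right) \left(- \frac{1}{30}\right) \left(-8\right) = \frac{1}{10} \left(-8\right) = - \frac{4}{5}$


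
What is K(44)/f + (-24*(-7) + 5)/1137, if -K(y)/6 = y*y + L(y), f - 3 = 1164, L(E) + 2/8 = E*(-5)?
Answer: -7668637/884586 ≈ -8.6692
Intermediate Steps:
L(E) = -1/4 - 5*E (L(E) = -1/4 + E*(-5) = -1/4 - 5*E)
f = 1167 (f = 3 + 1164 = 1167)
K(y) = 3/2 - 6*y**2 + 30*y (K(y) = -6*(y*y + (-1/4 - 5*y)) = -6*(y**2 + (-1/4 - 5*y)) = -6*(-1/4 + y**2 - 5*y) = 3/2 - 6*y**2 + 30*y)
K(44)/f + (-24*(-7) + 5)/1137 = (3/2 - 6*44**2 + 30*44)/1167 + (-24*(-7) + 5)/1137 = (3/2 - 6*1936 + 1320)*(1/1167) + (168 + 5)*(1/1137) = (3/2 - 11616 + 1320)*(1/1167) + 173*(1/1137) = -20589/2*1/1167 + 173/1137 = -6863/778 + 173/1137 = -7668637/884586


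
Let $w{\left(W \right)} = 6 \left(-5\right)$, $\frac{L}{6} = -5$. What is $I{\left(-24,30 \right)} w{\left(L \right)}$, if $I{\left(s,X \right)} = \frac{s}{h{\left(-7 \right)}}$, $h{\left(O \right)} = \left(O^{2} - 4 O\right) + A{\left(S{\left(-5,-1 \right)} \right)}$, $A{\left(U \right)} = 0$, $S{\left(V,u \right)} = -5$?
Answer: $\frac{720}{77} \approx 9.3506$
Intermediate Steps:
$L = -30$ ($L = 6 \left(-5\right) = -30$)
$h{\left(O \right)} = O^{2} - 4 O$ ($h{\left(O \right)} = \left(O^{2} - 4 O\right) + 0 = O^{2} - 4 O$)
$w{\left(W \right)} = -30$
$I{\left(s,X \right)} = \frac{s}{77}$ ($I{\left(s,X \right)} = \frac{s}{\left(-7\right) \left(-4 - 7\right)} = \frac{s}{\left(-7\right) \left(-11\right)} = \frac{s}{77}$)
$I{\left(-24,30 \right)} w{\left(L \right)} = \frac{1}{77} \left(-24\right) \left(-30\right) = \left(- \frac{24}{77}\right) \left(-30\right) = \frac{720}{77}$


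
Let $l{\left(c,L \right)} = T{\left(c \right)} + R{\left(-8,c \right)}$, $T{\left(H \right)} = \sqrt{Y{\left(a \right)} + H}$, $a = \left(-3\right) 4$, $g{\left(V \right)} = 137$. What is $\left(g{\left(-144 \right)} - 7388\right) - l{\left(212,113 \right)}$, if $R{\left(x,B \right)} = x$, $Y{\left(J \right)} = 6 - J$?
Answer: $-7243 - \sqrt{230} \approx -7258.2$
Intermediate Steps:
$a = -12$
$T{\left(H \right)} = \sqrt{18 + H}$ ($T{\left(H \right)} = \sqrt{\left(6 - -12\right) + H} = \sqrt{\left(6 + 12\right) + H} = \sqrt{18 + H}$)
$l{\left(c,L \right)} = -8 + \sqrt{18 + c}$ ($l{\left(c,L \right)} = \sqrt{18 + c} - 8 = -8 + \sqrt{18 + c}$)
$\left(g{\left(-144 \right)} - 7388\right) - l{\left(212,113 \right)} = \left(137 - 7388\right) - \left(-8 + \sqrt{18 + 212}\right) = \left(137 - 7388\right) - \left(-8 + \sqrt{230}\right) = -7251 + \left(8 - \sqrt{230}\right) = -7243 - \sqrt{230}$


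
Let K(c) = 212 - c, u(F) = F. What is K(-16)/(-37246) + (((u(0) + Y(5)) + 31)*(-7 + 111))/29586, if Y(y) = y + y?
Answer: 38017834/275490039 ≈ 0.13800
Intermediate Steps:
Y(y) = 2*y
K(-16)/(-37246) + (((u(0) + Y(5)) + 31)*(-7 + 111))/29586 = (212 - 1*(-16))/(-37246) + (((0 + 2*5) + 31)*(-7 + 111))/29586 = (212 + 16)*(-1/37246) + (((0 + 10) + 31)*104)*(1/29586) = 228*(-1/37246) + ((10 + 31)*104)*(1/29586) = -114/18623 + (41*104)*(1/29586) = -114/18623 + 4264*(1/29586) = -114/18623 + 2132/14793 = 38017834/275490039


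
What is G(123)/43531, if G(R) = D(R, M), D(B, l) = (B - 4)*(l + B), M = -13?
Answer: 13090/43531 ≈ 0.30071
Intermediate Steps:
D(B, l) = (-4 + B)*(B + l)
G(R) = 52 + R**2 - 17*R (G(R) = R**2 - 4*R - 4*(-13) + R*(-13) = R**2 - 4*R + 52 - 13*R = 52 + R**2 - 17*R)
G(123)/43531 = (52 + 123**2 - 17*123)/43531 = (52 + 15129 - 2091)*(1/43531) = 13090*(1/43531) = 13090/43531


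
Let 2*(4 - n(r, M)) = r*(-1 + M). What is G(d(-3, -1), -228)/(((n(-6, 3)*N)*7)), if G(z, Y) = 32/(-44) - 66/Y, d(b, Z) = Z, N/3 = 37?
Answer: -61/1082620 ≈ -5.6345e-5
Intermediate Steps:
N = 111 (N = 3*37 = 111)
n(r, M) = 4 - r*(-1 + M)/2
G(z, Y) = -8/11 - 66/Y (G(z, Y) = 32*(-1/44) - 66/Y = -8/11 - 66/Y)
G(d(-3, -1), -228)/(((n(-6, 3)*N)*7)) = (-8/11 - 66/(-228))/((((4 + (½)*(-6) - ½*3*(-6))*111)*7)) = (-8/11 - 66*(-1/228))/((((4 - 3 + 9)*111)*7)) = (-8/11 + 11/38)/(((10*111)*7)) = -183/(418*(1110*7)) = -183/418/7770 = -183/418*1/7770 = -61/1082620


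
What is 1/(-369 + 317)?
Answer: -1/52 ≈ -0.019231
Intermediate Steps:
1/(-369 + 317) = 1/(-52) = -1/52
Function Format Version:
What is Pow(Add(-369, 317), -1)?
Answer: Rational(-1, 52) ≈ -0.019231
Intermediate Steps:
Pow(Add(-369, 317), -1) = Pow(-52, -1) = Rational(-1, 52)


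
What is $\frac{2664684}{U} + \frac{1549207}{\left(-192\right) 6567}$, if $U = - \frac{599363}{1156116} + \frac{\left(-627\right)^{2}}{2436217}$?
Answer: $- \frac{860277821327178659253811}{115274560296149568} \approx -7.4629 \cdot 10^{6}$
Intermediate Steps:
$U = - \frac{1005675602807}{2816549453172}$ ($U = \left(-599363\right) \frac{1}{1156116} + 393129 \cdot \frac{1}{2436217} = - \frac{599363}{1156116} + \frac{393129}{2436217} = - \frac{1005675602807}{2816549453172} \approx -0.35706$)
$\frac{2664684}{U} + \frac{1549207}{\left(-192\right) 6567} = \frac{2664684}{- \frac{1005675602807}{2816549453172}} + \frac{1549207}{\left(-192\right) 6567} = 2664684 \left(- \frac{2816549453172}{1005675602807}\right) + \frac{1549207}{-1260864} = - \frac{7505214263076177648}{1005675602807} + 1549207 \left(- \frac{1}{1260864}\right) = - \frac{7505214263076177648}{1005675602807} - \frac{140837}{114624} = - \frac{860277821327178659253811}{115274560296149568}$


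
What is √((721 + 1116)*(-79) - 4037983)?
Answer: I*√4183106 ≈ 2045.3*I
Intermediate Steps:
√((721 + 1116)*(-79) - 4037983) = √(1837*(-79) - 4037983) = √(-145123 - 4037983) = √(-4183106) = I*√4183106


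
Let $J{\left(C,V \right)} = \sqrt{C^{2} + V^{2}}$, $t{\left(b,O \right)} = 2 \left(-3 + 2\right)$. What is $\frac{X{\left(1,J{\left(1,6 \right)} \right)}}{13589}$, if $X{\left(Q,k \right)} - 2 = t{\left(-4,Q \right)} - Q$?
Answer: $- \frac{1}{13589} \approx -7.3589 \cdot 10^{-5}$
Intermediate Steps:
$t{\left(b,O \right)} = -2$ ($t{\left(b,O \right)} = 2 \left(-1\right) = -2$)
$X{\left(Q,k \right)} = - Q$ ($X{\left(Q,k \right)} = 2 - \left(2 + Q\right) = - Q$)
$\frac{X{\left(1,J{\left(1,6 \right)} \right)}}{13589} = \frac{\left(-1\right) 1}{13589} = \left(-1\right) \frac{1}{13589} = - \frac{1}{13589}$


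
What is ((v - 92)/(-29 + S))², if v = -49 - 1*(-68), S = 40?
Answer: 5329/121 ≈ 44.041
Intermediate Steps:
v = 19 (v = -49 + 68 = 19)
((v - 92)/(-29 + S))² = ((19 - 92)/(-29 + 40))² = (-73/11)² = 5329/121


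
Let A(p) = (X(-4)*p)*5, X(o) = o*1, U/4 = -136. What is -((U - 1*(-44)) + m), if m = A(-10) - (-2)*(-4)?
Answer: 308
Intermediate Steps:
U = -544 (U = 4*(-136) = -544)
X(o) = o
A(p) = -20*p (A(p) = -4*p*5 = -20*p)
m = 192 (m = -20*(-10) - (-2)*(-4) = 200 - 1*8 = 200 - 8 = 192)
-((U - 1*(-44)) + m) = -((-544 - 1*(-44)) + 192) = -((-544 + 44) + 192) = -(-500 + 192) = -1*(-308) = 308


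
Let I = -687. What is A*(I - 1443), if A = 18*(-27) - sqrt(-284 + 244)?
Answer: 1035180 + 4260*I*sqrt(10) ≈ 1.0352e+6 + 13471.0*I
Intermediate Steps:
A = -486 - 2*I*sqrt(10) (A = -486 - sqrt(-40) = -486 - 2*I*sqrt(10) ≈ -486.0 - 6.3246*I)
A*(I - 1443) = (-486 - 2*I*sqrt(10))*(-687 - 1443) = (-486 - 2*I*sqrt(10))*(-2130) = 1035180 + 4260*I*sqrt(10)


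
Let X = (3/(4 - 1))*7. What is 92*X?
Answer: 644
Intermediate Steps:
X = 7 (X = (3/3)*7 = (3*(1/3))*7 = 1*7 = 7)
92*X = 92*7 = 644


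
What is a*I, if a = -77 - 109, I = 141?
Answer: -26226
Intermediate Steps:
a = -186
a*I = -186*141 = -26226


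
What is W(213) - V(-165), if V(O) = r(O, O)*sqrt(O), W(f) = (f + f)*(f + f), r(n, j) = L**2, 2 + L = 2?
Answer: 181476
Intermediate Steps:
L = 0 (L = -2 + 2 = 0)
r(n, j) = 0 (r(n, j) = 0**2 = 0)
W(f) = 4*f**2 (W(f) = (2*f)*(2*f) = 4*f**2)
V(O) = 0 (V(O) = 0*sqrt(O) = 0)
W(213) - V(-165) = 4*213**2 - 1*0 = 4*45369 + 0 = 181476 + 0 = 181476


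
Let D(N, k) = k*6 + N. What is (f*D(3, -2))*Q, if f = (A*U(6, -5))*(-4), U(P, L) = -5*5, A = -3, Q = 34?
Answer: 91800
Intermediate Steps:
U(P, L) = -25
f = -300 (f = -3*(-25)*(-4) = 75*(-4) = -300)
D(N, k) = N + 6*k (D(N, k) = 6*k + N = N + 6*k)
(f*D(3, -2))*Q = -300*(3 + 6*(-2))*34 = -300*(3 - 12)*34 = -300*(-9)*34 = 2700*34 = 91800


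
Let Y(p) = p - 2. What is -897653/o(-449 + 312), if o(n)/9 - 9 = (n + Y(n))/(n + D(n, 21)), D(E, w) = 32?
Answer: -31417855/3663 ≈ -8577.1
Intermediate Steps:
Y(p) = -2 + p
o(n) = 81 + 9*(-2 + 2*n)/(32 + n) (o(n) = 81 + 9*((n + (-2 + n))/(n + 32)) = 81 + 9*((-2 + 2*n)/(32 + n)) = 81 + 9*(-2 + 2*n)/(32 + n))
-897653/o(-449 + 312) = -897653*(32 + (-449 + 312))/(99*(26 + (-449 + 312))) = -897653*(32 - 137)/(99*(26 - 137)) = -897653/(99*(-111)/(-105)) = -897653/(99*(-1/105)*(-111)) = -897653/3663/35 = -897653*35/3663 = -31417855/3663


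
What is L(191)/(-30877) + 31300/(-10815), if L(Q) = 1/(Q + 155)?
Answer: -1364864267/471597654 ≈ -2.8941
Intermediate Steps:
L(Q) = 1/(155 + Q)
L(191)/(-30877) + 31300/(-10815) = 1/((155 + 191)*(-30877)) + 31300/(-10815) = -1/30877/346 + 31300*(-1/10815) = (1/346)*(-1/30877) - 6260/2163 = -1/10683442 - 6260/2163 = -1364864267/471597654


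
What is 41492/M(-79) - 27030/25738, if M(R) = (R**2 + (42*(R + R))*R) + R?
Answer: -195131663/200758671 ≈ -0.97197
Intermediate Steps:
M(R) = R + 85*R**2 (M(R) = (R**2 + (42*(2*R))*R) + R = (R**2 + (84*R)*R) + R = (R**2 + 84*R**2) + R = 85*R**2 + R = R + 85*R**2)
41492/M(-79) - 27030/25738 = 41492/((-79*(1 + 85*(-79)))) - 27030/25738 = 41492/((-79*(1 - 6715))) - 27030*1/25738 = 41492/((-79*(-6714))) - 795/757 = 41492/530406 - 795/757 = 41492*(1/530406) - 795/757 = 20746/265203 - 795/757 = -195131663/200758671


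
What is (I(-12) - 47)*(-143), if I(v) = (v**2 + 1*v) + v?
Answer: -10439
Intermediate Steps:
I(v) = v**2 + 2*v (I(v) = (v**2 + v) + v = (v + v**2) + v = v**2 + 2*v)
(I(-12) - 47)*(-143) = (-12*(2 - 12) - 47)*(-143) = (-12*(-10) - 47)*(-143) = (120 - 47)*(-143) = 73*(-143) = -10439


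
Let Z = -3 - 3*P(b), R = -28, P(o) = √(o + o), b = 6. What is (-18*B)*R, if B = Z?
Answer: -1512 - 3024*√3 ≈ -6749.7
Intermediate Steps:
P(o) = √2*√o (P(o) = √(2*o) = √2*√o)
Z = -3 - 6*√3 (Z = -3 - 3*√2*√6 = -3 - 6*√3 ≈ -13.392)
B = -3 - 6*√3 ≈ -13.392
(-18*B)*R = -18*(-3 - 6*√3)*(-28) = (54 + 108*√3)*(-28) = -1512 - 3024*√3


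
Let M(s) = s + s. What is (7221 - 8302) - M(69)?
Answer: -1219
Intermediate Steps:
M(s) = 2*s
(7221 - 8302) - M(69) = (7221 - 8302) - 2*69 = -1081 - 1*138 = -1081 - 138 = -1219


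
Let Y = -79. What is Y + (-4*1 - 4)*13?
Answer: -183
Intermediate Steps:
Y + (-4*1 - 4)*13 = -79 + (-4*1 - 4)*13 = -79 + (-4 - 4)*13 = -79 - 8*13 = -79 - 104 = -183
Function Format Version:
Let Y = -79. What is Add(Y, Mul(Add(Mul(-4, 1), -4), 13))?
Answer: -183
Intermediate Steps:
Add(Y, Mul(Add(Mul(-4, 1), -4), 13)) = Add(-79, Mul(Add(Mul(-4, 1), -4), 13)) = Add(-79, Mul(Add(-4, -4), 13)) = Add(-79, Mul(-8, 13)) = Add(-79, -104) = -183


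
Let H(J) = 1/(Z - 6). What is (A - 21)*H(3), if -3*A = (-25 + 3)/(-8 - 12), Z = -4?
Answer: 641/300 ≈ 2.1367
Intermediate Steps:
H(J) = -⅒ (H(J) = 1/(-4 - 6) = 1/(-10) = -⅒)
A = -11/30 (A = -(-25 + 3)/(3*(-8 - 12)) = -(-22)/(3*(-20)) = -(-22)*(-1)/(3*20) = -⅓*11/10 = -11/30 ≈ -0.36667)
(A - 21)*H(3) = (-11/30 - 21)*(-⅒) = -641/30*(-⅒) = 641/300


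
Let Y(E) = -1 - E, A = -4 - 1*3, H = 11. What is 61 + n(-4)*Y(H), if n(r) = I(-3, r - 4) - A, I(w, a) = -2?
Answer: 1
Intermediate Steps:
A = -7 (A = -4 - 3 = -7)
n(r) = 5 (n(r) = -2 - 1*(-7) = -2 + 7 = 5)
61 + n(-4)*Y(H) = 61 + 5*(-1 - 1*11) = 61 + 5*(-1 - 11) = 61 + 5*(-12) = 61 - 60 = 1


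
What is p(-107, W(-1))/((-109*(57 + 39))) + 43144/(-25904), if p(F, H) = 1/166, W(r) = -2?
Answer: -4683886835/2812241856 ≈ -1.6655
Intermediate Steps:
p(F, H) = 1/166
p(-107, W(-1))/((-109*(57 + 39))) + 43144/(-25904) = 1/(166*((-109*(57 + 39)))) + 43144/(-25904) = 1/(166*((-109*96))) + 43144*(-1/25904) = (1/166)/(-10464) - 5393/3238 = (1/166)*(-1/10464) - 5393/3238 = -1/1737024 - 5393/3238 = -4683886835/2812241856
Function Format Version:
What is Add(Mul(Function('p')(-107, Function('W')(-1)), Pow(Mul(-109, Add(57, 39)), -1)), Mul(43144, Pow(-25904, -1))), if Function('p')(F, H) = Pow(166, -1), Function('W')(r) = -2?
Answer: Rational(-4683886835, 2812241856) ≈ -1.6655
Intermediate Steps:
Function('p')(F, H) = Rational(1, 166)
Add(Mul(Function('p')(-107, Function('W')(-1)), Pow(Mul(-109, Add(57, 39)), -1)), Mul(43144, Pow(-25904, -1))) = Add(Mul(Rational(1, 166), Pow(Mul(-109, Add(57, 39)), -1)), Mul(43144, Pow(-25904, -1))) = Add(Mul(Rational(1, 166), Pow(Mul(-109, 96), -1)), Mul(43144, Rational(-1, 25904))) = Add(Mul(Rational(1, 166), Pow(-10464, -1)), Rational(-5393, 3238)) = Add(Mul(Rational(1, 166), Rational(-1, 10464)), Rational(-5393, 3238)) = Add(Rational(-1, 1737024), Rational(-5393, 3238)) = Rational(-4683886835, 2812241856)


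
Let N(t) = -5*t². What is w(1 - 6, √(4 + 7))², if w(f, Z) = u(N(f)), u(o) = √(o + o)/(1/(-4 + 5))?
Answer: -250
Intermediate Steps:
u(o) = √2*√o (u(o) = √(2*o)/(1/1) = (√2*√o)/1 = (√2*√o)*1 = √2*√o)
w(f, Z) = √10*√(-f²) (w(f, Z) = √2*√(-5*f²) = √2*(√5*√(-f²)) = √10*√(-f²))
w(1 - 6, √(4 + 7))² = (√10*√(-(1 - 6)²))² = (√10*√(-1*(-5)²))² = (√10*√(-1*25))² = (√10*√(-25))² = (√10*(5*I))² = (5*I*√10)² = -250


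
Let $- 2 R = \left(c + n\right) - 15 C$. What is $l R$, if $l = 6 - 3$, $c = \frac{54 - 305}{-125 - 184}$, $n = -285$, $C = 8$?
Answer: $\frac{62447}{103} \approx 606.28$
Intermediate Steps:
$c = \frac{251}{309}$ ($c = - \frac{251}{-309} = \left(-251\right) \left(- \frac{1}{309}\right) = \frac{251}{309} \approx 0.8123$)
$l = 3$ ($l = 6 - 3 = 3$)
$R = \frac{62447}{309}$ ($R = - \frac{\left(\frac{251}{309} - 285\right) - 120}{2} = - \frac{- \frac{87814}{309} - 120}{2} = \left(- \frac{1}{2}\right) \left(- \frac{124894}{309}\right) = \frac{62447}{309} \approx 202.09$)
$l R = 3 \cdot \frac{62447}{309} = \frac{62447}{103}$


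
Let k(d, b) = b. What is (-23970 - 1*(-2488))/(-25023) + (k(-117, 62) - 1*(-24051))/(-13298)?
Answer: -317711963/332755854 ≈ -0.95479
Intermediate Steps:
(-23970 - 1*(-2488))/(-25023) + (k(-117, 62) - 1*(-24051))/(-13298) = (-23970 - 1*(-2488))/(-25023) + (62 - 1*(-24051))/(-13298) = (-23970 + 2488)*(-1/25023) + (62 + 24051)*(-1/13298) = -21482*(-1/25023) + 24113*(-1/13298) = 21482/25023 - 24113/13298 = -317711963/332755854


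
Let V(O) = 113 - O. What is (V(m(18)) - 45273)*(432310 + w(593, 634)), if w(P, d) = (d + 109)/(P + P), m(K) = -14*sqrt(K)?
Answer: -11577226699740/593 + 10767128463*sqrt(2)/593 ≈ -1.9497e+10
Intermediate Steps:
w(P, d) = (109 + d)/(2*P) (w(P, d) = (109 + d)/((2*P)) = (109 + d)*(1/(2*P)) = (109 + d)/(2*P))
(V(m(18)) - 45273)*(432310 + w(593, 634)) = ((113 - (-14)*sqrt(18)) - 45273)*(432310 + (1/2)*(109 + 634)/593) = ((113 - (-14)*3*sqrt(2)) - 45273)*(432310 + (1/2)*(1/593)*743) = ((113 - (-42)*sqrt(2)) - 45273)*(432310 + 743/1186) = ((113 + 42*sqrt(2)) - 45273)*(512720403/1186) = (-45160 + 42*sqrt(2))*(512720403/1186) = -11577226699740/593 + 10767128463*sqrt(2)/593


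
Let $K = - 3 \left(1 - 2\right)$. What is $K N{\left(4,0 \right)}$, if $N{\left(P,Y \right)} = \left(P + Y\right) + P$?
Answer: $24$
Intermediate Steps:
$N{\left(P,Y \right)} = Y + 2 P$
$K = 3$ ($K = \left(-3\right) \left(-1\right) = 3$)
$K N{\left(4,0 \right)} = 3 \left(0 + 2 \cdot 4\right) = 3 \left(0 + 8\right) = 3 \cdot 8 = 24$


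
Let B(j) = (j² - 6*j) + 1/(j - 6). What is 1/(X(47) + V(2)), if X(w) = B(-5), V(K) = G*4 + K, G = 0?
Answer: 11/626 ≈ 0.017572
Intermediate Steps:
V(K) = K (V(K) = 0*4 + K = 0 + K = K)
B(j) = j² + 1/(-6 + j) - 6*j (B(j) = (j² - 6*j) + 1/(-6 + j) = j² + 1/(-6 + j) - 6*j)
X(w) = 604/11 (X(w) = (1 + (-5)³ - 12*(-5)² + 36*(-5))/(-6 - 5) = (1 - 125 - 12*25 - 180)/(-11) = -(1 - 125 - 300 - 180)/11 = -1/11*(-604) = 604/11)
1/(X(47) + V(2)) = 1/(604/11 + 2) = 1/(626/11) = 11/626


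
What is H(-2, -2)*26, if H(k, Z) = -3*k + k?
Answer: 104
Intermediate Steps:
H(k, Z) = -2*k
H(-2, -2)*26 = -2*(-2)*26 = 4*26 = 104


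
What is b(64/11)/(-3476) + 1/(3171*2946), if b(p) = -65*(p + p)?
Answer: 19430882839/89297941194 ≈ 0.21760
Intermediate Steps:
b(p) = -130*p
b(64/11)/(-3476) + 1/(3171*2946) = -8320/11/(-3476) + 1/(3171*2946) = -8320/11*(-1/3476) + (1/3171)*(1/2946) = -130*64/11*(-1/3476) + 1/9341766 = -8320/11*(-1/3476) + 1/9341766 = 2080/9559 + 1/9341766 = 19430882839/89297941194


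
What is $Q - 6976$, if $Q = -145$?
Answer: $-7121$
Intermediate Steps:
$Q - 6976 = -145 - 6976 = -7121$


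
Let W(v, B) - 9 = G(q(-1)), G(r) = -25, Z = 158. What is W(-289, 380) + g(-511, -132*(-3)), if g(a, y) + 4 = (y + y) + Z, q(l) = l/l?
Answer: 930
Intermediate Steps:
q(l) = 1
g(a, y) = 154 + 2*y (g(a, y) = -4 + ((y + y) + 158) = -4 + (2*y + 158) = -4 + (158 + 2*y) = 154 + 2*y)
W(v, B) = -16 (W(v, B) = 9 - 25 = -16)
W(-289, 380) + g(-511, -132*(-3)) = -16 + (154 + 2*(-132*(-3))) = -16 + (154 + 2*396) = -16 + (154 + 792) = -16 + 946 = 930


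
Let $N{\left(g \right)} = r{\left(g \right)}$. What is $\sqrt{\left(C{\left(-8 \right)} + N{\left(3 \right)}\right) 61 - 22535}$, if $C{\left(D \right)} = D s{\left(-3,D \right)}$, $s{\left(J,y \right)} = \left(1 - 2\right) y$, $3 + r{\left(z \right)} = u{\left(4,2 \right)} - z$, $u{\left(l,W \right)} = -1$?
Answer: $i \sqrt{26866} \approx 163.91 i$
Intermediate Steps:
$r{\left(z \right)} = -4 - z$ ($r{\left(z \right)} = -3 - \left(1 + z\right) = -4 - z$)
$N{\left(g \right)} = -4 - g$
$s{\left(J,y \right)} = - y$ ($s{\left(J,y \right)} = \left(1 - 2\right) y = - y$)
$C{\left(D \right)} = - D^{2}$ ($C{\left(D \right)} = D \left(- D\right) = - D^{2}$)
$\sqrt{\left(C{\left(-8 \right)} + N{\left(3 \right)}\right) 61 - 22535} = \sqrt{\left(- \left(-8\right)^{2} - 7\right) 61 - 22535} = \sqrt{\left(\left(-1\right) 64 - 7\right) 61 - 22535} = \sqrt{\left(-64 - 7\right) 61 - 22535} = \sqrt{\left(-71\right) 61 - 22535} = \sqrt{-4331 - 22535} = \sqrt{-26866} = i \sqrt{26866}$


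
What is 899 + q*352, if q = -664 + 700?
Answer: 13571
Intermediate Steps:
q = 36
899 + q*352 = 899 + 36*352 = 899 + 12672 = 13571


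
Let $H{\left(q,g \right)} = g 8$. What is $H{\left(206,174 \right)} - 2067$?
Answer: $-675$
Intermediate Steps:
$H{\left(q,g \right)} = 8 g$
$H{\left(206,174 \right)} - 2067 = 8 \cdot 174 - 2067 = 1392 - 2067 = -675$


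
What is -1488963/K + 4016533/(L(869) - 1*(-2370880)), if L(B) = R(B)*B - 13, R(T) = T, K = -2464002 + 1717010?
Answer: 1913714511925/583779476944 ≈ 3.2781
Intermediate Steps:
K = -746992
L(B) = -13 + B² (L(B) = B*B - 13 = B² - 13 = -13 + B²)
-1488963/K + 4016533/(L(869) - 1*(-2370880)) = -1488963/(-746992) + 4016533/((-13 + 869²) - 1*(-2370880)) = -1488963*(-1/746992) + 4016533/((-13 + 755161) + 2370880) = 1488963/746992 + 4016533/(755148 + 2370880) = 1488963/746992 + 4016533/3126028 = 1913714511925/583779476944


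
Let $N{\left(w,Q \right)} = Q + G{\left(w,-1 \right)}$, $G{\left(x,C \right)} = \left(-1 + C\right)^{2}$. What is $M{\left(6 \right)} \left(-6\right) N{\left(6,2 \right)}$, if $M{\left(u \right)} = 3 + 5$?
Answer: $-288$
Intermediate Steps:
$N{\left(w,Q \right)} = 4 + Q$ ($N{\left(w,Q \right)} = Q + \left(-1 - 1\right)^{2} = Q + \left(-2\right)^{2} = Q + 4 = 4 + Q$)
$M{\left(u \right)} = 8$
$M{\left(6 \right)} \left(-6\right) N{\left(6,2 \right)} = 8 \left(-6\right) \left(4 + 2\right) = \left(-48\right) 6 = -288$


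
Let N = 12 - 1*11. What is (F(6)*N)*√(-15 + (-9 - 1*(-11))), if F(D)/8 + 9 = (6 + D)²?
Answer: 1080*I*√13 ≈ 3894.0*I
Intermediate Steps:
N = 1 (N = 12 - 11 = 1)
F(D) = -72 + 8*(6 + D)²
(F(6)*N)*√(-15 + (-9 - 1*(-11))) = ((-72 + 8*(6 + 6)²)*1)*√(-15 + (-9 - 1*(-11))) = ((-72 + 8*12²)*1)*√(-15 + (-9 + 11)) = ((-72 + 8*144)*1)*√(-15 + 2) = ((-72 + 1152)*1)*√(-13) = (1080*1)*(I*√13) = 1080*(I*√13) = 1080*I*√13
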